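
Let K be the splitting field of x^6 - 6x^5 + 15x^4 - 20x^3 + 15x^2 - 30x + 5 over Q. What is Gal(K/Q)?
The polynomial f is an irreducible sextic over Q, so G = Gal(f/Q) is one of the 16 transitive subgroups 6T1, ..., 6T16 of S_6. The discriminant of f is 746496000000 = 864000^2, a perfect square, so G is contained in A_6. The transitive groups of degree 6 contained in A_6 are: A_4 (6T4, order 12), S_4 (6T7, order 24), (C_3 x C_3) : C_4 (6T10, order 36), PSL(2,5) (6T12, order 60), A_6 (6T15, order 360). By Dedekind's theorem, for a prime p not dividing disc(f) the degrees of the irreducible factors of f mod p form the cycle type of an element of G. Factoring f modulo the 6 such primes p <= 23 (skipping 2, 3, 5, which divide the discriminant), each new pattern first appears at: mod 7: f = (x + 3)(x^5 + 5x^4 + x^2 + 5x + 4), pattern 5+1; mod 23: f = (x + 1)(x + 10)(x + 15)(x^3 + 14x^2 + 5x + 10), pattern 3+1+1+1. No other pattern occurs in this range, so the set of observed cycle types is {5+1, 3+1+1+1}. Among the candidates above, the only group containing elements of all these cycle types is A_6 (6T15) — each of A_4 (6T4), S_4 (6T7), (C_3 x C_3) : C_4 (6T10), PSL(2,5) (6T12) lacks at least one of them. Hence G = A_6 (6T15), of order 360.

A_6 (order 360)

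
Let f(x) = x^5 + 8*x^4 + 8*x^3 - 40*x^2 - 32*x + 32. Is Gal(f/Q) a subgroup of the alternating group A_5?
Yes

The polynomial is irreducible of degree 5 over Q. Its discriminant is 15352201216 = 123904^2, a perfect square. A Galois group lies in the alternating group exactly when the discriminant is a square in Q, so the Galois group (C_5) is contained in A_5.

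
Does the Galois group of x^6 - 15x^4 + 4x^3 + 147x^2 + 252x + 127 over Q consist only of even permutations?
No

The polynomial is irreducible of degree 6 over Q. Its discriminant is -860859187200, which is not a perfect square. A Galois group lies in the alternating group exactly when the discriminant is a square in Q, so the Galois group (S_3) is not contained in A_6.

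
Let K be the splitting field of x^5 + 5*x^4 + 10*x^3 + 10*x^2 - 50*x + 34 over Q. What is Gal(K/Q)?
A_5 (order 60)

The polynomial f is an irreducible quintic over Q, so G = Gal(f/Q) is a transitive subgroup of S_5: one of C_5 (5T1, order 5), D_5 (5T2, order 10), F_20 (5T3, order 20), A_5 (5T4, order 60) or S_5 (5T5, order 120). The discriminant of f is 58564000000 = 242000^2, a perfect square, so G is contained in A_5. The transitive groups of degree 5 contained in A_5 are: C_5 (5T1, order 5), D_5 (5T2, order 10), A_5 (5T4, order 60). By Dedekind's theorem, for a prime p not dividing disc(f) the degrees of the irreducible factors of f mod p form the cycle type of an element of G. Factoring f modulo the 3 such primes p <= 13 (skipping 2, 5, 11, which divide the discriminant), each new pattern first appears at: mod 3: f = (x^5 + 2x^4 + x^3 + x^2 + x + 1), pattern 5; mod 13: f = (x + 7)(x + 9)(x^3 + 2x^2 + 6x + 9), pattern 3+1+1. No other pattern occurs in this range, so the set of observed cycle types is {5, 3+1+1}. Among the candidates above, the only group containing elements of all these cycle types is A_5 (5T4) — each of C_5 (5T1), D_5 (5T2) lacks at least one of them. Hence G = A_5 (5T4), of order 60.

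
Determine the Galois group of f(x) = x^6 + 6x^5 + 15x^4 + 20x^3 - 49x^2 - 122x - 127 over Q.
S_4 (order 24)

The polynomial f is an irreducible sextic over Q, so G = Gal(f/Q) is one of the 16 transitive subgroups 6T1, ..., 6T16 of S_6. The discriminant of f is 3603718079512576 = 60030976^2, a perfect square, so G is contained in A_6. The transitive groups of degree 6 contained in A_6 are: A_4 (6T4, order 12), S_4 (6T7, order 24), (C_3 x C_3) : C_4 (6T10, order 36), PSL(2,5) (6T12, order 60), A_6 (6T15, order 360). By Dedekind's theorem, for a prime p not dividing disc(f) the degrees of the irreducible factors of f mod p form the cycle type of an element of G. Factoring f modulo the 79 such primes p <= 419 (skipping 2, 229, which divide the discriminant), each new pattern first appears at: mod 3: f = (x^3 + x^2 + x + 2)(x^3 + 2x^2 + 1), pattern 3+3; mod 7: f = (x^2 + 2x + 3)(x^4 + 4x^3 + 4x^2 + 2), pattern 4+2; mod 23: f = (x + 6)(x + 19)(x^2 + 2)(x^2 + 4x + 6), pattern 2+2+1+1; mod 193: f = (x + 8)(x + 14)(x + 20)(x + 175)(x + 181)(x + 187), pattern 1+1+1+1+1+1. No other pattern occurs in this range, so the set of observed cycle types is {3+3, 4+2, 2+2+1+1, 1+1+1+1+1+1}. The candidates containing elements of all these cycle types are S_4 (6T7) of order 24, (C_3 x C_3) : C_4 (6T10) of order 36, A_6 (6T15) of order 360; the others are excluded. The observed types are precisely the cycle types that occur in S_4 (6T7). Each of the other remaining candidates has further cycle types, and by the Chebotarev density theorem the matching factorization patterns would occur for a proportion of primes equal to their share of the group: (C_3 x C_3) : C_4 (6T10) additionally contains elements of type 3+1+1+1 (4 of its 36 elements, about 11% of primes); A_6 (6T15) additionally contains elements of type 5+1, 3+1+1+1 (184 of its 360 elements, about 51% of primes). None of the 79 primes tested shows any such pattern (for each of these groups the chance of that is below 10^-4), which rules them out. Hence G = S_4 (6T7), of order 24.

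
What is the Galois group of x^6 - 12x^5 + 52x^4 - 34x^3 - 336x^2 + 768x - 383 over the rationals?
The polynomial f is an irreducible sextic over Q, so G = Gal(f/Q) is one of the 16 transitive subgroups 6T1, ..., 6T16 of S_6. The discriminant of f is -905333959757824, which is not a perfect square, so G is not contained in A_6. The transitive groups of degree 6 not contained in A_6 are: C_6 (6T1, order 6), S_3 (6T2, order 6), D_6 (6T3, order 12), C_3 x S_3 (6T5, order 18), A_4 x C_2 (6T6, order 24), S_4 (6T8, order 24), S_3 x S_3 (6T9, order 36), S_4 x C_2 (6T11, order 48), (S_3 x S_3) : C_2 (6T13, order 72), PGL(2,5) (6T14, order 120), S_6 (6T16, order 720). By Dedekind's theorem, for a prime p not dividing disc(f) the degrees of the irreducible factors of f mod p form the cycle type of an element of G. Factoring f modulo the 67 such primes p <= 347 (skipping 2, 229, which divide the discriminant), each new pattern first appears at: mod 3: f = (x^6 + x^4 + 2x^3 + 1), pattern 6; mod 5: f = (x^3 + x + 1)(x^3 + 3x^2 + x + 2), pattern 3+3; mod 7: f = (x + 5)(x + 6)(x^4 + 5x^3 + 2x^2 + 4x + 1), pattern 4+1+1; mod 13: f = (x^2 + 12x + 4)(x^4 + 2x^3 + 11x^2 + 8x + 5), pattern 4+2; mod 23: f = (x^2 + 18x + 7)(x^2 + 18x + 14)(x^2 + 21x + 9), pattern 2+2+2; mod 29: f = (x + 2)(x + 20)(x^2 + 10x + 10)(x^2 + 14x + 1), pattern 2+2+1+1; mod 193: f = (x + 22)(x + 46)(x + 92)(x + 109)(x + 144)(x + 154), pattern 1+1+1+1+1+1; mod 347: f = (x + 1)(x + 13)(x + 199)(x + 289)(x^2 + 180x + 98), pattern 2+1+1+1+1. No other pattern occurs in this range, so the set of observed cycle types is {6, 3+3, 4+1+1, 4+2, 2+2+2, 2+2+1+1, 1+1+1+1+1+1, 2+1+1+1+1}. The candidates containing elements of all these cycle types are S_4 x C_2 (6T11) of order 48, S_6 (6T16) of order 720; the others are excluded. The observed types are precisely the cycle types that occur in S_4 x C_2 (6T11). Each of the other remaining candidates has further cycle types, and by the Chebotarev density theorem the matching factorization patterns would occur for a proportion of primes equal to their share of the group: S_6 (6T16) additionally contains elements of type 5+1, 3+2+1, 3+1+1+1 (304 of its 720 elements, about 42% of primes). None of the 67 primes tested shows any such pattern (for each of these groups the chance of that is below 10^-4), which rules them out. Hence G = S_4 x C_2 (6T11), of order 48.

6T11: S_4 x C_2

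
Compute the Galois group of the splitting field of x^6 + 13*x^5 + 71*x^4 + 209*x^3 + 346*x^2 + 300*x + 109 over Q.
(C_3 x C_3) : C_4 (order 36)

The polynomial f is an irreducible sextic over Q, so G = Gal(f/Q) is one of the 16 transitive subgroups 6T1, ..., 6T16 of S_6. The discriminant of f is 525625 = 725^2, a perfect square, so G is contained in A_6. The transitive groups of degree 6 contained in A_6 are: A_4 (6T4, order 12), S_4 (6T7, order 24), (C_3 x C_3) : C_4 (6T10, order 36), PSL(2,5) (6T12, order 60), A_6 (6T15, order 360). By Dedekind's theorem, for a prime p not dividing disc(f) the degrees of the irreducible factors of f mod p form the cycle type of an element of G. Factoring f modulo the 19 such primes p <= 73 (skipping 5, 29, which divide the discriminant), each new pattern first appears at: mod 2: f = (x^2 + x + 1)(x^4 + x + 1), pattern 4+2; mod 11: f = (x^3 + 3x^2 + 5x + 5)(x^3 + 10x^2 + 3x + 2), pattern 3+3; mod 19: f = (x + 13)(x + 14)(x^2 + 8x + 17)(x^2 + 16x + 8), pattern 2+2+1+1; mod 61: f = (x + 30)(x + 37)(x + 44)(x^3 + 24x^2 + 59x + 50), pattern 3+1+1+1. No other pattern occurs in this range, so the set of observed cycle types is {4+2, 3+3, 2+2+1+1, 3+1+1+1}. The candidates containing elements of all these cycle types are (C_3 x C_3) : C_4 (6T10) of order 36, A_6 (6T15) of order 360; the others are excluded. The observed types are precisely the cycle types that occur in (C_3 x C_3) : C_4 (6T10) (apart from the identity). Each of the other remaining candidates has further cycle types, and by the Chebotarev density theorem the matching factorization patterns would occur for a proportion of primes equal to their share of the group: A_6 (6T15) additionally contains elements of type 5+1 (144 of its 360 elements, about 40% of primes). None of the 19 primes tested shows any such pattern (for each of these groups the chance of that is below 10^-4), which rules them out. Hence G = (C_3 x C_3) : C_4 (6T10), of order 36.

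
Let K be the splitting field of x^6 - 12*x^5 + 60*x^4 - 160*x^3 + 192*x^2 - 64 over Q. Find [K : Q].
The degree of the splitting field over Q equals the order of the Galois group, so first determine the group. The polynomial f is an irreducible sextic over Q, so G = Gal(f/Q) is one of the 16 transitive subgroups 6T1, ..., 6T16 of S_6. The discriminant of f is -450868486864896, which is not a perfect square, so G is not contained in A_6. The transitive groups of degree 6 not contained in A_6 are: C_6 (6T1, order 6), S_3 (6T2, order 6), D_6 (6T3, order 12), C_3 x S_3 (6T5, order 18), A_4 x C_2 (6T6, order 24), S_4 (6T8, order 24), S_3 x S_3 (6T9, order 36), S_4 x C_2 (6T11, order 48), (S_3 x S_3) : C_2 (6T13, order 72), PGL(2,5) (6T14, order 120), S_6 (6T16, order 720). By Dedekind's theorem, for a prime p not dividing disc(f) the degrees of the irreducible factors of f mod p form the cycle type of an element of G. Factoring f modulo the 33 such primes p <= 149 (skipping 2, 3, which divide the discriminant), each new pattern first appears at: mod 5: f = (x^3 + x + 1)(x^3 + 3x^2 + 4x + 1), pattern 3+3; mod 7: f = (x^6 + 2x^5 + 4x^4 + x^3 + 3x^2 + 6), pattern 6; mod 17: f = (x + 14)(x + 16)(x^2 + 13x + 10)(x^2 + 13x + 16), pattern 2+2+1+1; mod 19: f = (x + 1)(x + 4)(x + 11)(x + 14)(x^2 + 15x + 11), pattern 2+1+1+1+1; mod 71: f = (x^2 + 67x + 33)(x^2 + 67x + 53)(x^2 + 67x + 68), pattern 2+2+2. No other pattern occurs in this range, so the set of observed cycle types is {3+3, 6, 2+2+1+1, 2+1+1+1+1, 2+2+2}. The candidates containing elements of all these cycle types are A_4 x C_2 (6T6) of order 24, S_4 x C_2 (6T11) of order 48, (S_3 x S_3) : C_2 (6T13) of order 72, S_6 (6T16) of order 720; the others are excluded. The observed types are precisely the cycle types that occur in A_4 x C_2 (6T6) (apart from the identity). Each of the other remaining candidates has further cycle types, and by the Chebotarev density theorem the matching factorization patterns would occur for a proportion of primes equal to their share of the group: S_4 x C_2 (6T11) additionally contains elements of type 4+2, 4+1+1 (12 of its 48 elements, about 25% of primes); (S_3 x S_3) : C_2 (6T13) additionally contains elements of type 4+2, 3+2+1, 3+1+1+1 (34 of its 72 elements, about 47% of primes); S_6 (6T16) additionally contains elements of type 5+1, 4+2, 4+1+1, 3+2+1, 3+1+1+1 (484 of its 720 elements, about 67% of primes). None of the 33 primes tested shows any such pattern (for each of these groups the chance of that is below 10^-4), which rules them out. Hence G = A_4 x C_2 (6T6), of order 24. The Galois group A_4 x C_2 (6T6) has order 24, so the splitting field has degree 24 over Q.

24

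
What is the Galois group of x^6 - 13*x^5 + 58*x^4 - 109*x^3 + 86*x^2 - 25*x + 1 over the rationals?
The polynomial f is an irreducible sextic over Q, so G = Gal(f/Q) is one of the 16 transitive subgroups 6T1, ..., 6T16 of S_6. The discriminant of f is 324179200, which is not a perfect square, so G is not contained in A_6. The transitive groups of degree 6 not contained in A_6 are: C_6 (6T1, order 6), S_3 (6T2, order 6), D_6 (6T3, order 12), C_3 x S_3 (6T5, order 18), A_4 x C_2 (6T6, order 24), S_4 (6T8, order 24), S_3 x S_3 (6T9, order 36), S_4 x C_2 (6T11, order 48), (S_3 x S_3) : C_2 (6T13, order 72), PGL(2,5) (6T14, order 120), S_6 (6T16, order 720). By Dedekind's theorem, for a prime p not dividing disc(f) the degrees of the irreducible factors of f mod p form the cycle type of an element of G. Factoring f modulo the 23 such primes p <= 101 (skipping 2, 5, 37, which divide the discriminant), each new pattern first appears at: mod 3: f = (x^3 + 2x + 2)(x^3 + 2x^2 + 2x + 2), pattern 3+3; mod 13: f = (x^2 + 2x + 9)(x^2 + 2x + 12)(x^2 + 9x + 10), pattern 2+2+2; mod 67: f = (x + 11)(x + 38)(x + 41)(x + 44)(x + 58)(x + 63), pattern 1+1+1+1+1+1. No other pattern occurs in this range, so the set of observed cycle types is {3+3, 2+2+2, 1+1+1+1+1+1}. The candidates containing elements of all these cycle types are C_6 (6T1) of order 6, S_3 (6T2) of order 6, D_6 (6T3) of order 12, C_3 x S_3 (6T5) of order 18, A_4 x C_2 (6T6) of order 24, S_4 (6T8) of order 24, S_3 x S_3 (6T9) of order 36, S_4 x C_2 (6T11) of order 48, (S_3 x S_3) : C_2 (6T13) of order 72, PGL(2,5) (6T14) of order 120, S_6 (6T16) of order 720; the others are excluded. The observed types are precisely the cycle types that occur in S_3 (6T2). Each of the other remaining candidates has further cycle types, and by the Chebotarev density theorem the matching factorization patterns would occur for a proportion of primes equal to their share of the group: C_6 (6T1) additionally contains elements of type 6 (2 of its 6 elements, about 33% of primes); D_6 (6T3) additionally contains elements of type 6, 2+2+1+1 (5 of its 12 elements, about 42% of primes); C_3 x S_3 (6T5) additionally contains elements of type 6, 3+1+1+1 (10 of its 18 elements, about 56% of primes); A_4 x C_2 (6T6) additionally contains elements of type 6, 2+2+1+1, 2+1+1+1+1 (14 of its 24 elements, about 58% of primes); S_4 (6T8) additionally contains elements of type 4+1+1, 2+2+1+1 (9 of its 24 elements, about 38% of primes); S_3 x S_3 (6T9) additionally contains elements of type 6, 3+1+1+1, 2+2+1+1 (25 of its 36 elements, about 69% of primes); S_4 x C_2 (6T11) additionally contains elements of type 6, 4+2, 4+1+1, 2+2+1+1, 2+1+1+1+1 (32 of its 48 elements, about 67% of primes); (S_3 x S_3) : C_2 (6T13) additionally contains elements of type 6, 4+2, 3+2+1, 3+1+1+1, 2+2+1+1, 2+1+1+1+1 (61 of its 72 elements, about 85% of primes); PGL(2,5) (6T14) additionally contains elements of type 6, 5+1, 4+1+1, 2+2+1+1 (89 of its 120 elements, about 74% of primes); S_6 (6T16) additionally contains elements of type 6, 5+1, 4+2, 4+1+1, 3+2+1, 3+1+1+1, 2+2+1+1, 2+1+1+1+1 (664 of its 720 elements, about 92% of primes). None of the 23 primes tested shows any such pattern (for each of these groups the chance of that is below 10^-4), which rules them out. Hence G = S_3 (6T2), of order 6.

S_3 (also written S3)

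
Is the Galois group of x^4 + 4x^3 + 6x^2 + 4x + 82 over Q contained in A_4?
The polynomial is irreducible of degree 4 over Q. Its discriminant is 136048896 = 11664^2, a perfect square. A Galois group lies in the alternating group exactly when the discriminant is a square in Q, so the Galois group (V_4) is contained in A_4.

Yes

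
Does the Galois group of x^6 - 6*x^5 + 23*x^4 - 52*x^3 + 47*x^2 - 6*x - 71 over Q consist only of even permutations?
Yes

The polynomial is irreducible of degree 6 over Q. Its discriminant is 164995463643136 = 12845056^2, a perfect square. A Galois group lies in the alternating group exactly when the discriminant is a square in Q, so the Galois group (A_4) is contained in A_6.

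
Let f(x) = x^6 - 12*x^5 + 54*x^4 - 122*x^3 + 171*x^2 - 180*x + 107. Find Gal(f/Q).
6T6: A_4 x C_2

The polynomial f is an irreducible sextic over Q, so G = Gal(f/Q) is one of the 16 transitive subgroups 6T1, ..., 6T16 of S_6. The discriminant of f is -11156429376, which is not a perfect square, so G is not contained in A_6. The transitive groups of degree 6 not contained in A_6 are: C_6 (6T1, order 6), S_3 (6T2, order 6), D_6 (6T3, order 12), C_3 x S_3 (6T5, order 18), A_4 x C_2 (6T6, order 24), S_4 (6T8, order 24), S_3 x S_3 (6T9, order 36), S_4 x C_2 (6T11, order 48), (S_3 x S_3) : C_2 (6T13, order 72), PGL(2,5) (6T14, order 120), S_6 (6T16, order 720). By Dedekind's theorem, for a prime p not dividing disc(f) the degrees of the irreducible factors of f mod p form the cycle type of an element of G. Factoring f modulo the 33 such primes p <= 149 (skipping 2, 3, which divide the discriminant), each new pattern first appears at: mod 5: f = (x^3 + x^2 + 3x + 1)(x^3 + 2x^2 + 4x + 2), pattern 3+3; mod 7: f = (x^6 + 2x^5 + 5x^4 + 4x^3 + 3x^2 + 2x + 2), pattern 6; mod 17: f = (x + 10)(x + 11)(x^2 + 2x + 4)(x^2 + 16x + 6), pattern 2+2+1+1; mod 19: f = (x + 2)(x + 5)(x + 11)(x + 18)(x^2 + 9x + 3), pattern 2+1+1+1+1; mod 71: f = (x^2 + 28x + 70)(x^2 + 46x + 57)(x^2 + 56x + 33), pattern 2+2+2. No other pattern occurs in this range, so the set of observed cycle types is {3+3, 6, 2+2+1+1, 2+1+1+1+1, 2+2+2}. The candidates containing elements of all these cycle types are A_4 x C_2 (6T6) of order 24, S_4 x C_2 (6T11) of order 48, (S_3 x S_3) : C_2 (6T13) of order 72, S_6 (6T16) of order 720; the others are excluded. The observed types are precisely the cycle types that occur in A_4 x C_2 (6T6) (apart from the identity). Each of the other remaining candidates has further cycle types, and by the Chebotarev density theorem the matching factorization patterns would occur for a proportion of primes equal to their share of the group: S_4 x C_2 (6T11) additionally contains elements of type 4+2, 4+1+1 (12 of its 48 elements, about 25% of primes); (S_3 x S_3) : C_2 (6T13) additionally contains elements of type 4+2, 3+2+1, 3+1+1+1 (34 of its 72 elements, about 47% of primes); S_6 (6T16) additionally contains elements of type 5+1, 4+2, 4+1+1, 3+2+1, 3+1+1+1 (484 of its 720 elements, about 67% of primes). None of the 33 primes tested shows any such pattern (for each of these groups the chance of that is below 10^-4), which rules them out. Hence G = A_4 x C_2 (6T6), of order 24.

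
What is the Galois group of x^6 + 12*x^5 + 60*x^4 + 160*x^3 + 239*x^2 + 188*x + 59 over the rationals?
S_4, S_4(6d), the S_4-action on 6 points inside A_6

The polynomial f is an irreducible sextic over Q, so G = Gal(f/Q) is one of the 16 transitive subgroups 6T1, ..., 6T16 of S_6. The discriminant of f is 33856 = 184^2, a perfect square, so G is contained in A_6. The transitive groups of degree 6 contained in A_6 are: A_4 (6T4, order 12), S_4 (6T7, order 24), (C_3 x C_3) : C_4 (6T10, order 36), PSL(2,5) (6T12, order 60), A_6 (6T15, order 360). By Dedekind's theorem, for a prime p not dividing disc(f) the degrees of the irreducible factors of f mod p form the cycle type of an element of G. Factoring f modulo the 79 such primes p <= 419 (skipping 2, 23, which divide the discriminant), each new pattern first appears at: mod 3: f = (x^3 + x^2 + 2)(x^3 + 2x^2 + x + 1), pattern 3+3; mod 5: f = (x^2 + 4x + 2)(x^4 + 3x^3 + x^2 + 2), pattern 4+2; mod 19: f = (x + 7)(x + 16)(x^2 + 13x + 18)(x^2 + 14x + 1), pattern 2+2+1+1; mod 223: f = (x + 18)(x + 59)(x + 80)(x + 147)(x + 168)(x + 209), pattern 1+1+1+1+1+1. No other pattern occurs in this range, so the set of observed cycle types is {3+3, 4+2, 2+2+1+1, 1+1+1+1+1+1}. The candidates containing elements of all these cycle types are S_4 (6T7) of order 24, (C_3 x C_3) : C_4 (6T10) of order 36, A_6 (6T15) of order 360; the others are excluded. The observed types are precisely the cycle types that occur in S_4 (6T7). Each of the other remaining candidates has further cycle types, and by the Chebotarev density theorem the matching factorization patterns would occur for a proportion of primes equal to their share of the group: (C_3 x C_3) : C_4 (6T10) additionally contains elements of type 3+1+1+1 (4 of its 36 elements, about 11% of primes); A_6 (6T15) additionally contains elements of type 5+1, 3+1+1+1 (184 of its 360 elements, about 51% of primes). None of the 79 primes tested shows any such pattern (for each of these groups the chance of that is below 10^-4), which rules them out. Hence G = S_4 (6T7), of order 24.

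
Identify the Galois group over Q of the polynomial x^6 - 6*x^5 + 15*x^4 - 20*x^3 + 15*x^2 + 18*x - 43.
6T15: A_6

The polynomial f is an irreducible sextic over Q, so G = Gal(f/Q) is one of the 16 transitive subgroups 6T1, ..., 6T16 of S_6. The discriminant of f is 746496000000 = 864000^2, a perfect square, so G is contained in A_6. The transitive groups of degree 6 contained in A_6 are: A_4 (6T4, order 12), S_4 (6T7, order 24), (C_3 x C_3) : C_4 (6T10, order 36), PSL(2,5) (6T12, order 60), A_6 (6T15, order 360). By Dedekind's theorem, for a prime p not dividing disc(f) the degrees of the irreducible factors of f mod p form the cycle type of an element of G. Factoring f modulo the 6 such primes p <= 23 (skipping 2, 3, 5, which divide the discriminant), each new pattern first appears at: mod 7: f = (x + 2)(x^5 + 6x^4 + 3x^3 + 2x^2 + 4x + 3), pattern 5+1; mod 23: f = (x + 6)(x + 11)(x + 20)(x^3 + 3x^2 + 4x + 8), pattern 3+1+1+1. No other pattern occurs in this range, so the set of observed cycle types is {5+1, 3+1+1+1}. Among the candidates above, the only group containing elements of all these cycle types is A_6 (6T15) — each of A_4 (6T4), S_4 (6T7), (C_3 x C_3) : C_4 (6T10), PSL(2,5) (6T12) lacks at least one of them. Hence G = A_6 (6T15), of order 360.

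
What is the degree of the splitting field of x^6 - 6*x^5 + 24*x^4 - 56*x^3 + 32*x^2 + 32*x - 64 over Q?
The degree of the splitting field over Q equals the order of the Galois group, so first determine the group. The polynomial f is an irreducible sextic over Q, so G = Gal(f/Q) is one of the 16 transitive subgroups 6T1, ..., 6T16 of S_6. The discriminant of f is 870211913777152, which is not a perfect square, so G is not contained in A_6. The transitive groups of degree 6 not contained in A_6 are: C_6 (6T1, order 6), S_3 (6T2, order 6), D_6 (6T3, order 12), C_3 x S_3 (6T5, order 18), A_4 x C_2 (6T6, order 24), S_4 (6T8, order 24), S_3 x S_3 (6T9, order 36), S_4 x C_2 (6T11, order 48), (S_3 x S_3) : C_2 (6T13, order 72), PGL(2,5) (6T14, order 120), S_6 (6T16, order 720). By Dedekind's theorem, for a prime p not dividing disc(f) the degrees of the irreducible factors of f mod p form the cycle type of an element of G. Factoring f modulo the 22 such primes p <= 89 (skipping 2, 37, which divide the discriminant), each new pattern first appears at: mod 3: f = (x^3 + x^2 + 2)(x^3 + 2x^2 + x + 1), pattern 3+3; mod 5: f = (x^2 + 2)(x^2 + x + 1)(x^2 + 3x + 3), pattern 2+2+2; mod 17: f = (x + 2)(x + 13)(x^4 + 13x^3 + 7x^2 + 11x + 8), pattern 4+1+1; mod 67: f = (x + 8)(x + 57)(x^2 + 65x + 26)(x^2 + 65x + 66), pattern 2+2+1+1. No other pattern occurs in this range, so the set of observed cycle types is {3+3, 2+2+2, 4+1+1, 2+2+1+1}. The candidates containing elements of all these cycle types are S_4 (6T8) of order 24, S_4 x C_2 (6T11) of order 48, PGL(2,5) (6T14) of order 120, S_6 (6T16) of order 720; the others are excluded. The observed types are precisely the cycle types that occur in S_4 (6T8) (apart from the identity). Each of the other remaining candidates has further cycle types, and by the Chebotarev density theorem the matching factorization patterns would occur for a proportion of primes equal to their share of the group: S_4 x C_2 (6T11) additionally contains elements of type 6, 4+2, 2+1+1+1+1 (17 of its 48 elements, about 35% of primes); PGL(2,5) (6T14) additionally contains elements of type 6, 5+1 (44 of its 120 elements, about 37% of primes); S_6 (6T16) additionally contains elements of type 6, 5+1, 4+2, 3+2+1, 3+1+1+1, 2+1+1+1+1 (529 of its 720 elements, about 73% of primes). None of the 22 primes tested shows any such pattern (for each of these groups the chance of that is below 10^-4), which rules them out. Hence G = S_4 (6T8), of order 24. The Galois group S_4 (6T8) has order 24, so the splitting field has degree 24 over Q.

24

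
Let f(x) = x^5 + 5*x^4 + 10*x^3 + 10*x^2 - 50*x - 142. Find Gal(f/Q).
The polynomial f is an irreducible quintic over Q, so G = Gal(f/Q) is a transitive subgroup of S_5: one of C_5 (5T1, order 5), D_5 (5T2, order 10), F_20 (5T3, order 20), A_5 (5T4, order 60) or S_5 (5T5, order 120). The discriminant of f is 58564000000 = 242000^2, a perfect square, so G is contained in A_5. The transitive groups of degree 5 contained in A_5 are: C_5 (5T1, order 5), D_5 (5T2, order 10), A_5 (5T4, order 60). By Dedekind's theorem, for a prime p not dividing disc(f) the degrees of the irreducible factors of f mod p form the cycle type of an element of G. Factoring f modulo the 3 such primes p <= 13 (skipping 2, 5, 11, which divide the discriminant), each new pattern first appears at: mod 3: f = (x^5 + 2x^4 + x^3 + x^2 + x + 2), pattern 5; mod 13: f = (x + 6)(x + 8)(x^3 + 4x^2 + 10x + 3), pattern 3+1+1. No other pattern occurs in this range, so the set of observed cycle types is {5, 3+1+1}. Among the candidates above, the only group containing elements of all these cycle types is A_5 (5T4) — each of C_5 (5T1), D_5 (5T2) lacks at least one of them. Hence G = A_5 (5T4), of order 60.

5T4: A_5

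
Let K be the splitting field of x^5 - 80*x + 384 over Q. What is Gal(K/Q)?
The polynomial f is an irreducible quintic over Q, so G = Gal(f/Q) is a transitive subgroup of S_5: one of C_5 (5T1, order 5), D_5 (5T2, order 10), F_20 (5T3, order 20), A_5 (5T4, order 60) or S_5 (5T5, order 120). The discriminant of f is 67108864000000 = 8192000^2, a perfect square, so G is contained in A_5. The transitive groups of degree 5 contained in A_5 are: C_5 (5T1, order 5), D_5 (5T2, order 10), A_5 (5T4, order 60). By Dedekind's theorem, for a prime p not dividing disc(f) the degrees of the irreducible factors of f mod p form the cycle type of an element of G. Factoring f modulo the 23 such primes p <= 97 (skipping 2, 5, which divide the discriminant), each new pattern first appears at: mod 3: f = (x)(x^2 + x + 2)(x^2 + 2x + 2), pattern 2+2+1; mod 7: f = (x^5 + 4x + 6), pattern 5. No other pattern occurs in this range, so the set of observed cycle types is {2+2+1, 5}. The candidates containing elements of all these cycle types are D_5 (5T2) of order 10, A_5 (5T4) of order 60; the others are excluded. The observed types are precisely the cycle types that occur in D_5 (5T2) (apart from the identity). Each of the other remaining candidates has further cycle types, and by the Chebotarev density theorem the matching factorization patterns would occur for a proportion of primes equal to their share of the group: A_5 (5T4) additionally contains elements of type 3+1+1 (20 of its 60 elements, about 33% of primes). None of the 23 primes tested shows any such pattern (for each of these groups the chance of that is below 10^-4), which rules them out. Hence G = D_5 (5T2), of order 10.

D_5, the dihedral group of order 10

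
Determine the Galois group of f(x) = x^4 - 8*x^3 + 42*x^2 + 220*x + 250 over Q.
V_4

The polynomial is an irreducible quartic over Q and its discriminant is 30611001600 = 174960^2, a perfect square, so the Galois group is contained in A_4. The resolvent cubic y^3 - 42*y^2 - 2760*y - 22400 splits completely over Q, which gives the Klein four-group V_4.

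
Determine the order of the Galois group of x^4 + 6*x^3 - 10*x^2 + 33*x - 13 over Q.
The degree of the splitting field over Q equals the order of the Galois group, so first determine the group. The polynomial is an irreducible quartic over Q and its discriminant is -60666427, which is not a perfect square, so the Galois group is not contained in A_4. The resolvent cubic y^3 + 10*y^2 + 250*y - 101 is irreducible over Q. An irreducible resolvent with non-square discriminant gives S_4. The Galois group S_4 (4T5) has order 24, so the splitting field has degree 24 over Q.

24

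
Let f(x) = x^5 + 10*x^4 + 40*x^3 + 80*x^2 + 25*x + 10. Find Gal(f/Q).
The polynomial f is an irreducible quintic over Q, so G = Gal(f/Q) is a transitive subgroup of S_5: one of C_5 (5T1, order 5), D_5 (5T2, order 10), F_20 (5T3, order 20), A_5 (5T4, order 60) or S_5 (5T5, order 120). The discriminant of f is 58564000000 = 242000^2, a perfect square, so G is contained in A_5. The transitive groups of degree 5 contained in A_5 are: C_5 (5T1, order 5), D_5 (5T2, order 10), A_5 (5T4, order 60). By Dedekind's theorem, for a prime p not dividing disc(f) the degrees of the irreducible factors of f mod p form the cycle type of an element of G. Factoring f modulo the 3 such primes p <= 13 (skipping 2, 5, 11, which divide the discriminant), each new pattern first appears at: mod 3: f = (x^5 + x^4 + x^3 + 2x^2 + x + 1), pattern 5; mod 13: f = (x + 8)(x + 10)(x^3 + 5x^2 + 5), pattern 3+1+1. No other pattern occurs in this range, so the set of observed cycle types is {5, 3+1+1}. Among the candidates above, the only group containing elements of all these cycle types is A_5 (5T4) — each of C_5 (5T1), D_5 (5T2) lacks at least one of them. Hence G = A_5 (5T4), of order 60.

A_5 (also written A5)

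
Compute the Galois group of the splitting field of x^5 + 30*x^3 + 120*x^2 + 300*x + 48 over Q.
The polynomial f is an irreducible quintic over Q, so G = Gal(f/Q) is a transitive subgroup of S_5: one of C_5 (5T1, order 5), D_5 (5T2, order 10), F_20 (5T3, order 20), A_5 (5T4, order 60) or S_5 (5T5, order 120). The discriminant of f is 728086579200000, which is not a perfect square, so G is not contained in A_5. The transitive groups of degree 5 not contained in A_5 are: F_20 (5T3, order 20), S_5 (5T5, order 120). By Dedekind's theorem, for a prime p not dividing disc(f) the degrees of the irreducible factors of f mod p form the cycle type of an element of G. Factoring f modulo the 18 such primes p <= 73 (skipping 2, 3, 5, which divide the discriminant), each new pattern first appears at: mod 7: f = (x + 5)(x^4 + 2x^3 + 6x^2 + 6x + 4), pattern 4+1; mod 11: f = (x + 3)(x^2 + x + 8)(x^2 + 7x + 2), pattern 2+2+1; mod 19: f = (x^5 + 11x^3 + 6x^2 + 15x + 10), pattern 5. No other pattern occurs in this range, so the set of observed cycle types is {4+1, 2+2+1, 5}. The candidates containing elements of all these cycle types are F_20 (5T3) of order 20, S_5 (5T5) of order 120; the others are excluded. The observed types are precisely the cycle types that occur in F_20 (5T3) (apart from the identity). Each of the other remaining candidates has further cycle types, and by the Chebotarev density theorem the matching factorization patterns would occur for a proportion of primes equal to their share of the group: S_5 (5T5) additionally contains elements of type 3+2, 3+1+1, 2+1+1+1 (50 of its 120 elements, about 42% of primes). None of the 18 primes tested shows any such pattern (for each of these groups the chance of that is below 10^-4), which rules them out. Hence G = F_20 (5T3), of order 20.

F_20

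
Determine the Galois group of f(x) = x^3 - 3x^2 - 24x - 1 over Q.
C_3 (order 3)

The polynomial is an irreducible cubic over Q and its discriminant is 59049 = 243^2, a perfect square. For an irreducible cubic, a square discriminant forces the Galois group to be A_3, the cyclic group of order 3.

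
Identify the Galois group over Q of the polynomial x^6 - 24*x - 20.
6T15: A_6

The polynomial f is an irreducible sextic over Q, so G = Gal(f/Q) is one of the 16 transitive subgroups 6T1, ..., 6T16 of S_6. The discriminant of f is 746496000000 = 864000^2, a perfect square, so G is contained in A_6. The transitive groups of degree 6 contained in A_6 are: A_4 (6T4, order 12), S_4 (6T7, order 24), (C_3 x C_3) : C_4 (6T10, order 36), PSL(2,5) (6T12, order 60), A_6 (6T15, order 360). By Dedekind's theorem, for a prime p not dividing disc(f) the degrees of the irreducible factors of f mod p form the cycle type of an element of G. Factoring f modulo the 6 such primes p <= 23 (skipping 2, 3, 5, which divide the discriminant), each new pattern first appears at: mod 7: f = (x + 4)(x^5 + 3x^4 + 2x^3 + 6x^2 + 4x + 2), pattern 5+1; mod 23: f = (x + 2)(x + 11)(x + 16)(x^3 + 17x^2 + 13x + 7), pattern 3+1+1+1. No other pattern occurs in this range, so the set of observed cycle types is {5+1, 3+1+1+1}. Among the candidates above, the only group containing elements of all these cycle types is A_6 (6T15) — each of A_4 (6T4), S_4 (6T7), (C_3 x C_3) : C_4 (6T10), PSL(2,5) (6T12) lacks at least one of them. Hence G = A_6 (6T15), of order 360.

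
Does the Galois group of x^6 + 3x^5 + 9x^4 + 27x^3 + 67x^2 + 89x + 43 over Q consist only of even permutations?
The polynomial is irreducible of degree 6 over Q. Its discriminant is -71252957167, which is not a perfect square. A Galois group lies in the alternating group exactly when the discriminant is a square in Q, so the Galois group (C_6) is not contained in A_6.

No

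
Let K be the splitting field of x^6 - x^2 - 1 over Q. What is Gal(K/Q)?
The polynomial f is an irreducible sextic over Q, so G = Gal(f/Q) is one of the 16 transitive subgroups 6T1, ..., 6T16 of S_6. The discriminant of f is 33856 = 184^2, a perfect square, so G is contained in A_6. The transitive groups of degree 6 contained in A_6 are: A_4 (6T4, order 12), S_4 (6T7, order 24), (C_3 x C_3) : C_4 (6T10, order 36), PSL(2,5) (6T12, order 60), A_6 (6T15, order 360). By Dedekind's theorem, for a prime p not dividing disc(f) the degrees of the irreducible factors of f mod p form the cycle type of an element of G. Factoring f modulo the 79 such primes p <= 419 (skipping 2, 23, which divide the discriminant), each new pattern first appears at: mod 3: f = (x^3 + x^2 + 2x + 1)(x^3 + 2x^2 + 2x + 2), pattern 3+3; mod 5: f = (x^2 + 3)(x^4 + 2x^2 + 3), pattern 4+2; mod 19: f = (x + 5)(x + 14)(x^2 + 9x + 15)(x^2 + 10x + 15), pattern 2+2+1+1; mod 223: f = (x + 16)(x + 57)(x + 78)(x + 145)(x + 166)(x + 207), pattern 1+1+1+1+1+1. No other pattern occurs in this range, so the set of observed cycle types is {3+3, 4+2, 2+2+1+1, 1+1+1+1+1+1}. The candidates containing elements of all these cycle types are S_4 (6T7) of order 24, (C_3 x C_3) : C_4 (6T10) of order 36, A_6 (6T15) of order 360; the others are excluded. The observed types are precisely the cycle types that occur in S_4 (6T7). Each of the other remaining candidates has further cycle types, and by the Chebotarev density theorem the matching factorization patterns would occur for a proportion of primes equal to their share of the group: (C_3 x C_3) : C_4 (6T10) additionally contains elements of type 3+1+1+1 (4 of its 36 elements, about 11% of primes); A_6 (6T15) additionally contains elements of type 5+1, 3+1+1+1 (184 of its 360 elements, about 51% of primes). None of the 79 primes tested shows any such pattern (for each of these groups the chance of that is below 10^-4), which rules them out. Hence G = S_4 (6T7), of order 24.

6T7: S_4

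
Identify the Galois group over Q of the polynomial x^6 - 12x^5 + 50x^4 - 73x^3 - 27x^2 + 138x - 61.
PSL(2,5), A_5 acting on 6 points

The polynomial f is an irreducible sextic over Q, so G = Gal(f/Q) is one of the 16 transitive subgroups 6T1, ..., 6T16 of S_6. The discriminant of f is 30991489 = 5567^2, a perfect square, so G is contained in A_6. The transitive groups of degree 6 contained in A_6 are: A_4 (6T4, order 12), S_4 (6T7, order 24), (C_3 x C_3) : C_4 (6T10, order 36), PSL(2,5) (6T12, order 60), A_6 (6T15, order 360). By Dedekind's theorem, for a prime p not dividing disc(f) the degrees of the irreducible factors of f mod p form the cycle type of an element of G. Factoring f modulo the 21 such primes p <= 79 (skipping 19, which divides the discriminant), each new pattern first appears at: mod 2: f = (x + 1)(x^5 + x^4 + x^3 + x + 1), pattern 5+1; mod 7: f = (x^3 + 3x^2 + x + 1)(x^3 + 6x^2 + 3x + 2), pattern 3+3; mod 61: f = (x)(x + 22)(x^2 + 42x + 12)(x^2 + 46x + 13), pattern 2+2+1+1. No other pattern occurs in this range, so the set of observed cycle types is {5+1, 3+3, 2+2+1+1}. The candidates containing elements of all these cycle types are PSL(2,5) (6T12) of order 60, A_6 (6T15) of order 360; the others are excluded. The observed types are precisely the cycle types that occur in PSL(2,5) (6T12) (apart from the identity). Each of the other remaining candidates has further cycle types, and by the Chebotarev density theorem the matching factorization patterns would occur for a proportion of primes equal to their share of the group: A_6 (6T15) additionally contains elements of type 4+2, 3+1+1+1 (130 of its 360 elements, about 36% of primes). None of the 21 primes tested shows any such pattern (for each of these groups the chance of that is below 10^-4), which rules them out. Hence G = PSL(2,5) (6T12), of order 60.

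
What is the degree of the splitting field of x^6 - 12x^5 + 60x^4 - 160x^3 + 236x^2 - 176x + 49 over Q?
48

The degree of the splitting field over Q equals the order of the Galois group, so first determine the group. The polynomial f is an irreducible sextic over Q, so G = Gal(f/Q) is one of the 16 transitive subgroups 6T1, ..., 6T16 of S_6. The discriminant of f is -3356224, which is not a perfect square, so G is not contained in A_6. The transitive groups of degree 6 not contained in A_6 are: C_6 (6T1, order 6), S_3 (6T2, order 6), D_6 (6T3, order 12), C_3 x S_3 (6T5, order 18), A_4 x C_2 (6T6, order 24), S_4 (6T8, order 24), S_3 x S_3 (6T9, order 36), S_4 x C_2 (6T11, order 48), (S_3 x S_3) : C_2 (6T13, order 72), PGL(2,5) (6T14, order 120), S_6 (6T16, order 720). By Dedekind's theorem, for a prime p not dividing disc(f) the degrees of the irreducible factors of f mod p form the cycle type of an element of G. Factoring f modulo the 67 such primes p <= 347 (skipping 2, 229, which divide the discriminant), each new pattern first appears at: mod 3: f = (x^6 + 2x^3 + 2x^2 + x + 1), pattern 6; mod 5: f = (x^3 + x^2 + x + 3)(x^3 + 2x^2 + 2x + 3), pattern 3+3; mod 7: f = (x)(x + 3)(x^4 + 6x^3 + x + 2), pattern 4+1+1; mod 13: f = (x^2 + 9x + 9)(x^4 + 5x^3 + 6x^2 + x + 4), pattern 4+2; mod 23: f = (x^2 + x + 12)(x^2 + 14x + 9)(x^2 + 19x + 16), pattern 2+2+2; mod 29: f = (x + 8)(x + 17)(x^2 + 24x + 13)(x^2 + 26x + 9), pattern 2+2+1+1; mod 193: f = (x + 4)(x + 42)(x + 92)(x + 97)(x + 147)(x + 185), pattern 1+1+1+1+1+1; mod 347: f = (x + 1)(x + 149)(x + 194)(x + 342)(x^2 + 343x + 259), pattern 2+1+1+1+1. No other pattern occurs in this range, so the set of observed cycle types is {6, 3+3, 4+1+1, 4+2, 2+2+2, 2+2+1+1, 1+1+1+1+1+1, 2+1+1+1+1}. The candidates containing elements of all these cycle types are S_4 x C_2 (6T11) of order 48, S_6 (6T16) of order 720; the others are excluded. The observed types are precisely the cycle types that occur in S_4 x C_2 (6T11). Each of the other remaining candidates has further cycle types, and by the Chebotarev density theorem the matching factorization patterns would occur for a proportion of primes equal to their share of the group: S_6 (6T16) additionally contains elements of type 5+1, 3+2+1, 3+1+1+1 (304 of its 720 elements, about 42% of primes). None of the 67 primes tested shows any such pattern (for each of these groups the chance of that is below 10^-4), which rules them out. Hence G = S_4 x C_2 (6T11), of order 48. The Galois group S_4 x C_2 (6T11) has order 48, so the splitting field has degree 48 over Q.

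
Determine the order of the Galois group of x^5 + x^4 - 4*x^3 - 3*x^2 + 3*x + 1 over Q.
The degree of the splitting field over Q equals the order of the Galois group, so first determine the group. The polynomial f is an irreducible quintic over Q, so G = Gal(f/Q) is a transitive subgroup of S_5: one of C_5 (5T1, order 5), D_5 (5T2, order 10), F_20 (5T3, order 20), A_5 (5T4, order 60) or S_5 (5T5, order 120). The discriminant of f is 14641 = 121^2, a perfect square, so G is contained in A_5. The transitive groups of degree 5 contained in A_5 are: C_5 (5T1, order 5), D_5 (5T2, order 10), A_5 (5T4, order 60). By Dedekind's theorem, for a prime p not dividing disc(f) the degrees of the irreducible factors of f mod p form the cycle type of an element of G. Factoring f modulo the 14 such primes p <= 47 (skipping 11, which divides the discriminant), each new pattern first appears at: mod 2: f = (x^5 + x^4 + x^2 + x + 1), pattern 5; mod 23: f = (x + 9)(x + 12)(x + 13)(x + 17)(x + 19), pattern 1+1+1+1+1. No other pattern occurs in this range, so the set of observed cycle types is {5, 1+1+1+1+1}. The candidates containing elements of all these cycle types are C_5 (5T1) of order 5, D_5 (5T2) of order 10, A_5 (5T4) of order 60; the others are excluded. The observed types are precisely the cycle types that occur in C_5 (5T1). Each of the other remaining candidates has further cycle types, and by the Chebotarev density theorem the matching factorization patterns would occur for a proportion of primes equal to their share of the group: D_5 (5T2) additionally contains elements of type 2+2+1 (5 of its 10 elements, about 50% of primes); A_5 (5T4) additionally contains elements of type 3+1+1, 2+2+1 (35 of its 60 elements, about 58% of primes). None of the 14 primes tested shows any such pattern (for each of these groups the chance of that is below 10^-4), which rules them out. Hence G = C_5 (5T1), of order 5. The Galois group C_5 (5T1) has order 5, so the splitting field has degree 5 over Q.

5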